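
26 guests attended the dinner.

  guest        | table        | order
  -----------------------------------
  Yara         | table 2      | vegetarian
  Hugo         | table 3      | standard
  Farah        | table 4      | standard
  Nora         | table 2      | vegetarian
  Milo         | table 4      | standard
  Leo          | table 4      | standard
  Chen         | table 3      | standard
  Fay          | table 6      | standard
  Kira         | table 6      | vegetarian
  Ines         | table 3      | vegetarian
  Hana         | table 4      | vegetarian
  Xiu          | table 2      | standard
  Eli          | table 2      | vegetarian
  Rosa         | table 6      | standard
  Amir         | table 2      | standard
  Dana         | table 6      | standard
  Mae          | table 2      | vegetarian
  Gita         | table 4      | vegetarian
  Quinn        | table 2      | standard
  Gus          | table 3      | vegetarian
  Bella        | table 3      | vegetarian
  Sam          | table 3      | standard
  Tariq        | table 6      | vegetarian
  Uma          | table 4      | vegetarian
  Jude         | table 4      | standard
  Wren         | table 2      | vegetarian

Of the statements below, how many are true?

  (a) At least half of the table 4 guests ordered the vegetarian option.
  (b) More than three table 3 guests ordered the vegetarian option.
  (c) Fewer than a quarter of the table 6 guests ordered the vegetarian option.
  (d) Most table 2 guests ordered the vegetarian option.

1

(a) table 4: |A| = 7, |A ∩ B| = 3; needs |A ∩ B| ≥ |A ∖ B| — false.
(b) table 3: |A| = 6, |A ∩ B| = 3; needs |A ∩ B| > 3 — false.
(c) table 6: |A| = 5, |A ∩ B| = 2; needs |A ∩ B| / |A| < 1/4 — false.
(d) table 2: |A| = 8, |A ∩ B| = 5; needs |A ∩ B| > |A ∖ B| — true.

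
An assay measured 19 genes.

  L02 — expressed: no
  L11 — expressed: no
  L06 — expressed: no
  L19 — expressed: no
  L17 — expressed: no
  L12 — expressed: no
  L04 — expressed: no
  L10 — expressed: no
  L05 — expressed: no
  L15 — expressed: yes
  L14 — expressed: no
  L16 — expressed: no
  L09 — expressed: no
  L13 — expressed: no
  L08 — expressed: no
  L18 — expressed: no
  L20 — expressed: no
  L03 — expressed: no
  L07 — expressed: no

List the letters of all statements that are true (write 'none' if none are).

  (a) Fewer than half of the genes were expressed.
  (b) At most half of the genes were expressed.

(a), (b)

|A| = 19, |A ∩ B| = 1, |A ∖ B| = 18.
(a) |A ∩ B| < |A ∖ B|: holds.
(b) |A ∩ B| ≤ |A ∖ B|: holds.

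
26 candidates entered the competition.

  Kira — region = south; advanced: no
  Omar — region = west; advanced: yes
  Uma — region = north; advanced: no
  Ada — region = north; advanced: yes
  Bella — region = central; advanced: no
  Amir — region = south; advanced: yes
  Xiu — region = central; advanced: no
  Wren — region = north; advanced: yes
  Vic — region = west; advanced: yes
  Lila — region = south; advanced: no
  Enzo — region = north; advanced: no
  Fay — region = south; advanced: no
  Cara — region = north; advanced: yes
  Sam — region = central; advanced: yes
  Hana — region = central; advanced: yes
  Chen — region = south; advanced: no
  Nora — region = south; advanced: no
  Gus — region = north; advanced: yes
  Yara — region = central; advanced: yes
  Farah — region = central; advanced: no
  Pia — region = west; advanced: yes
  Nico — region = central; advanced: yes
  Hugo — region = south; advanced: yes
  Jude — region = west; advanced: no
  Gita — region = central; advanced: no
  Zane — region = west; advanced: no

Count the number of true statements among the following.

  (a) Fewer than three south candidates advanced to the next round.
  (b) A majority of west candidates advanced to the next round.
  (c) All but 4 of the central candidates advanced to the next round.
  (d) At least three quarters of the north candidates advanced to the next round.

(a) south: |A| = 7, |A ∩ B| = 2; needs |A ∩ B| < 3 — true.
(b) west: |A| = 5, |A ∩ B| = 3; needs |A ∩ B| > |A ∖ B| — true.
(c) central: |A| = 8, |A ∩ B| = 4; needs |A ∖ B| = 4 — true.
(d) north: |A| = 6, |A ∩ B| = 4; needs |A ∩ B| / |A| ≥ 3/4 — false.

3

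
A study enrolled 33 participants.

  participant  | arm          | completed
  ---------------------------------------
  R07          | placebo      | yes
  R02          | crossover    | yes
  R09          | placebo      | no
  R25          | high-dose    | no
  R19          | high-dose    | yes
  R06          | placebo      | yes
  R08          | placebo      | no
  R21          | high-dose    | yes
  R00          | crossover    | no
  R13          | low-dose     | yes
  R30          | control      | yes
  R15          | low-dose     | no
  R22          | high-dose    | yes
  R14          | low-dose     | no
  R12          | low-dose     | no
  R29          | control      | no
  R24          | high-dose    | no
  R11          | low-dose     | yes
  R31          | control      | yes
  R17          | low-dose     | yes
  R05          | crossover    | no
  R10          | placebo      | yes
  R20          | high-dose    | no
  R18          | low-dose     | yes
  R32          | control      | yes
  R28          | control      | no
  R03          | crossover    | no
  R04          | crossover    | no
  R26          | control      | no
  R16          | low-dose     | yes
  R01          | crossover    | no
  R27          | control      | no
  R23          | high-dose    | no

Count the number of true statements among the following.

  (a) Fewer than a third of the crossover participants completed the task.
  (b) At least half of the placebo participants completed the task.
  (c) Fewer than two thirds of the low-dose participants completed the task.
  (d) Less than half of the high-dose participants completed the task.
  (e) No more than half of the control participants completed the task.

5

(a) crossover: |A| = 6, |A ∩ B| = 1; needs |A ∩ B| / |A| < 1/3 — true.
(b) placebo: |A| = 5, |A ∩ B| = 3; needs |A ∩ B| ≥ |A ∖ B| — true.
(c) low-dose: |A| = 8, |A ∩ B| = 5; needs |A ∩ B| / |A| < 2/3 — true.
(d) high-dose: |A| = 7, |A ∩ B| = 3; needs |A ∩ B| < |A ∖ B| — true.
(e) control: |A| = 7, |A ∩ B| = 3; needs |A ∩ B| ≤ |A ∖ B| — true.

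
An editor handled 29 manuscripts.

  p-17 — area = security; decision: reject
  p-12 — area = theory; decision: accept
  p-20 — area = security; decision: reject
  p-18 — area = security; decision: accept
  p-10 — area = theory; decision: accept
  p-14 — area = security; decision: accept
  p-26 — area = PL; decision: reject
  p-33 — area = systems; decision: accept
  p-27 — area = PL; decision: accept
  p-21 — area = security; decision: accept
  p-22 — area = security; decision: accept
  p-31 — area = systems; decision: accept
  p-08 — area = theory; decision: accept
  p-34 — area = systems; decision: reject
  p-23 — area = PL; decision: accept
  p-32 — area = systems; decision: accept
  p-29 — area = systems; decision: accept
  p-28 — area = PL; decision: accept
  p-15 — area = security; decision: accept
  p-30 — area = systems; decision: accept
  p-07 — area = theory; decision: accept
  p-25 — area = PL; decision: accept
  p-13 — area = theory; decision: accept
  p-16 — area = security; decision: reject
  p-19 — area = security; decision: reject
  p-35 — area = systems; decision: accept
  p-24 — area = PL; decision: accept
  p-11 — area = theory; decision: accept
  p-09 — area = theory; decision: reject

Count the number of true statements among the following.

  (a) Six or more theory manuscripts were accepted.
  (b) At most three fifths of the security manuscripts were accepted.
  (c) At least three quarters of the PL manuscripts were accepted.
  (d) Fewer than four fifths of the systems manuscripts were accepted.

(a) theory: |A| = 7, |A ∩ B| = 6; needs |A ∩ B| ≥ 6 — true.
(b) security: |A| = 9, |A ∩ B| = 5; needs |A ∩ B| / |A| ≤ 3/5 — true.
(c) PL: |A| = 6, |A ∩ B| = 5; needs |A ∩ B| / |A| ≥ 3/4 — true.
(d) systems: |A| = 7, |A ∩ B| = 6; needs |A ∩ B| / |A| < 4/5 — false.

3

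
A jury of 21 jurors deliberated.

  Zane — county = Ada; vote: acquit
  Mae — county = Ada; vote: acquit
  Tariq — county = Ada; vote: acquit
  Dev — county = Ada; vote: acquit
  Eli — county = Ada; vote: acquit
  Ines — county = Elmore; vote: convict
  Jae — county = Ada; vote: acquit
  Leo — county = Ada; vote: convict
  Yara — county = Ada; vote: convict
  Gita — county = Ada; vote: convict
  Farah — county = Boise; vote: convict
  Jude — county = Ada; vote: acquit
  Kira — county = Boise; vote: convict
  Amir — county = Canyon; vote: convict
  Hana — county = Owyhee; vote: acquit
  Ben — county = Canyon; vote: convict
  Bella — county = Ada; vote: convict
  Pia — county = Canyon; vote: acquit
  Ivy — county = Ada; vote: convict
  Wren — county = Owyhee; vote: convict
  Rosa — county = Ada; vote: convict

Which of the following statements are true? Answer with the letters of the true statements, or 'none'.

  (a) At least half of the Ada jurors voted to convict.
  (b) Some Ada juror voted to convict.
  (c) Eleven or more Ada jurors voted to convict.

(b)

|A| = 13, |A ∩ B| = 6, |A ∖ B| = 7.
(a) |A ∩ B| ≥ |A ∖ B|: fails.
(b) A ∩ B ≠ ∅ (|A ∩ B| ≥ 1): holds.
(c) |A ∩ B| ≥ 11: fails.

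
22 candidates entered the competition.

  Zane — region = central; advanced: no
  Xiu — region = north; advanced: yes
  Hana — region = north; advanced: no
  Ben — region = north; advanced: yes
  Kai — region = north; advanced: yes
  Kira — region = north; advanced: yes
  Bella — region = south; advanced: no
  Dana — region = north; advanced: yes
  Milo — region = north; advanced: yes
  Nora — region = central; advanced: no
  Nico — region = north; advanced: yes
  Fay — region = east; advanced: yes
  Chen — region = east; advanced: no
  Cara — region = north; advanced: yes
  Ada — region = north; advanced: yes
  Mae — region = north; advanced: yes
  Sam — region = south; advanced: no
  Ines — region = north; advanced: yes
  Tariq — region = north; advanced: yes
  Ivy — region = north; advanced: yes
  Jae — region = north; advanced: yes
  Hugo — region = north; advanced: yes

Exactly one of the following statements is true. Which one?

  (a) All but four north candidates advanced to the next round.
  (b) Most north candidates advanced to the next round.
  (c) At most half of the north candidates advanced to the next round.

|A| = 16, |A ∩ B| = 15, |A ∖ B| = 1.
(a) requires |A ∖ B| = 4: false.
(b) requires |A ∩ B| > |A ∖ B|: true.
(c) requires |A ∩ B| ≤ |A ∖ B|: false.

(b)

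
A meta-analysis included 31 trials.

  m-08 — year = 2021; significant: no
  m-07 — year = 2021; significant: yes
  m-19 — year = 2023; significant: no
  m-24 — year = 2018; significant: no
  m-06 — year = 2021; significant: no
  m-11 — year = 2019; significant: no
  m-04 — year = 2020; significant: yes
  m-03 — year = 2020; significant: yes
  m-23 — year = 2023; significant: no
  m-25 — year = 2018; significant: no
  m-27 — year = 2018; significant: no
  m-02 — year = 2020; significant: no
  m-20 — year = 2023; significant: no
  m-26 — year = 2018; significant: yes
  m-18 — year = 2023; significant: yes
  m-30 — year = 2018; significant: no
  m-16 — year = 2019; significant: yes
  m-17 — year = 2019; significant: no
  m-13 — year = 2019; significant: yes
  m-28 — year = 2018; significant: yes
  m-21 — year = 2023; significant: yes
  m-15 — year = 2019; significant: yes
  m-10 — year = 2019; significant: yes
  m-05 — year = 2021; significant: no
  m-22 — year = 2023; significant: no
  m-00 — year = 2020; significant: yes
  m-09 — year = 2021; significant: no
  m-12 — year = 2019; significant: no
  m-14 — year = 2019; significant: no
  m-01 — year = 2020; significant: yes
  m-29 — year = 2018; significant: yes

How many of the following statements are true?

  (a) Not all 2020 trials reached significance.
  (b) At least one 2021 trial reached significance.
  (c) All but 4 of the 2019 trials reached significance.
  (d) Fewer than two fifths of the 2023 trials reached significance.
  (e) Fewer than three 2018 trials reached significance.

(a) 2020: |A| = 5, |A ∩ B| = 4; needs A ⊄ B (|A ∖ B| ≥ 1) — true.
(b) 2021: |A| = 5, |A ∩ B| = 1; needs A ∩ B ≠ ∅ (|A ∩ B| ≥ 1) — true.
(c) 2019: |A| = 8, |A ∩ B| = 4; needs |A ∖ B| = 4 — true.
(d) 2023: |A| = 6, |A ∩ B| = 2; needs |A ∩ B| / |A| < 2/5 — true.
(e) 2018: |A| = 7, |A ∩ B| = 3; needs |A ∩ B| < 3 — false.

4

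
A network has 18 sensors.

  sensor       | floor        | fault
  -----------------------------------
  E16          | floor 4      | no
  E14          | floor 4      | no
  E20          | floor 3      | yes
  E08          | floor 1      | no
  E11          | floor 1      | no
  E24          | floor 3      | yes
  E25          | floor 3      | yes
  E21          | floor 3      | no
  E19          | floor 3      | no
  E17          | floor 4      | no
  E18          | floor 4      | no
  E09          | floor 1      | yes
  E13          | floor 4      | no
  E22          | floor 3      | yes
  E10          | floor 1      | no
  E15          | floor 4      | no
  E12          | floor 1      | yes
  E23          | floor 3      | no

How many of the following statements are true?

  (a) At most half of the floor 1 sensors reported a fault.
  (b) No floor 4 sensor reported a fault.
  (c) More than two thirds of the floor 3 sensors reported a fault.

2

(a) floor 1: |A| = 5, |A ∩ B| = 2; needs |A ∩ B| ≤ |A ∖ B| — true.
(b) floor 4: |A| = 6, |A ∩ B| = 0; needs A ∩ B = ∅ (|A ∩ B| = 0) — true.
(c) floor 3: |A| = 7, |A ∩ B| = 4; needs |A ∩ B| / |A| > 2/3 — false.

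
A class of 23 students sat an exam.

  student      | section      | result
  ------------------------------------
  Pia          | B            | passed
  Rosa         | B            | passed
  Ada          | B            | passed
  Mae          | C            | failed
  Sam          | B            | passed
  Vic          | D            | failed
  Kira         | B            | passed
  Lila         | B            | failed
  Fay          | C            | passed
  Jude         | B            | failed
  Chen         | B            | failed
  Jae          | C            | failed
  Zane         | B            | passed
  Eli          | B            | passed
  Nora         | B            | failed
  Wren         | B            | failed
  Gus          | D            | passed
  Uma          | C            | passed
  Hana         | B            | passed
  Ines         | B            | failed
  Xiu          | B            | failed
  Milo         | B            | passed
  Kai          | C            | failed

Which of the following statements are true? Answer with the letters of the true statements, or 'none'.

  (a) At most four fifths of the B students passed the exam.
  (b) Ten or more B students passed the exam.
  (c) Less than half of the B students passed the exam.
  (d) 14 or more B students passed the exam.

(a)

|A| = 16, |A ∩ B| = 9, |A ∖ B| = 7.
(a) |A ∩ B| / |A| ≤ 4/5: holds.
(b) |A ∩ B| ≥ 10: fails.
(c) |A ∩ B| < |A ∖ B|: fails.
(d) |A ∩ B| ≥ 14: fails.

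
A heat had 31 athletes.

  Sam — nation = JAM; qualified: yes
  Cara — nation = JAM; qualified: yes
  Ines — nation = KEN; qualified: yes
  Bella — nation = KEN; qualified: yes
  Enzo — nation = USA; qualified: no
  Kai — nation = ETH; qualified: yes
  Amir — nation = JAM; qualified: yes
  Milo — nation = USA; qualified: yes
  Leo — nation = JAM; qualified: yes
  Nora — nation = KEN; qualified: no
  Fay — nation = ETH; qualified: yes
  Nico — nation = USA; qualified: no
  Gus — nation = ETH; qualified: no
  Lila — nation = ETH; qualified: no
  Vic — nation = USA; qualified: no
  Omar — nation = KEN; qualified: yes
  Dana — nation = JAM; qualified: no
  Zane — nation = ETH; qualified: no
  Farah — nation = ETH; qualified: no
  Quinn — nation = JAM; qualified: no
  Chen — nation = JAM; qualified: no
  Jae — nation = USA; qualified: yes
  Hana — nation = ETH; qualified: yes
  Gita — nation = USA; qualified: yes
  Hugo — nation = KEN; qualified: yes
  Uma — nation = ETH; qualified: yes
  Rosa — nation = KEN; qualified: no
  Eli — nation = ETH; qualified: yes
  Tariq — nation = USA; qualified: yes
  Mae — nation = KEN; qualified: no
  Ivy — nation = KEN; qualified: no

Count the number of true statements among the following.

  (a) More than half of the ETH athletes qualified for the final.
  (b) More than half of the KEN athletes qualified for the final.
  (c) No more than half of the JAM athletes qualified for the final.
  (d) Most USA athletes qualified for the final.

2

(a) ETH: |A| = 9, |A ∩ B| = 5; needs |A ∩ B| > |A ∖ B| — true.
(b) KEN: |A| = 8, |A ∩ B| = 4; needs |A ∩ B| > |A ∖ B| — false.
(c) JAM: |A| = 7, |A ∩ B| = 4; needs |A ∩ B| ≤ |A ∖ B| — false.
(d) USA: |A| = 7, |A ∩ B| = 4; needs |A ∩ B| > |A ∖ B| — true.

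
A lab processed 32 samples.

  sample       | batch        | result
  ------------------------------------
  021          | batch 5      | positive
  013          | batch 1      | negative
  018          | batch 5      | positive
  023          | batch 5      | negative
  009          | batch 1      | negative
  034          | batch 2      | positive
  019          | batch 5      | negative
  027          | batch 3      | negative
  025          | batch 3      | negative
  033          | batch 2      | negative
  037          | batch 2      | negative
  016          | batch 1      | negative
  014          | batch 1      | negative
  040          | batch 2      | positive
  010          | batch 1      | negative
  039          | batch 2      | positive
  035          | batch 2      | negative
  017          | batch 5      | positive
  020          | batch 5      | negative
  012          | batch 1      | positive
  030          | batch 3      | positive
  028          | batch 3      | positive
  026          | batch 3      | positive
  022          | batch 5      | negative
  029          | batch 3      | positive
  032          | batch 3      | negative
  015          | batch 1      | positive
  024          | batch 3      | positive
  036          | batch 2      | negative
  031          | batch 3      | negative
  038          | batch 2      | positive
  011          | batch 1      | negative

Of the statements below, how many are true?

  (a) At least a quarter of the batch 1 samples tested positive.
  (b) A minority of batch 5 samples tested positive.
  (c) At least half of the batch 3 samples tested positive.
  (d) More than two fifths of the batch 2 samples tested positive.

(a) batch 1: |A| = 8, |A ∩ B| = 2; needs |A ∩ B| / |A| ≥ 1/4 — true.
(b) batch 5: |A| = 7, |A ∩ B| = 3; needs |A ∩ B| < |A ∖ B| — true.
(c) batch 3: |A| = 9, |A ∩ B| = 5; needs |A ∩ B| ≥ |A ∖ B| — true.
(d) batch 2: |A| = 8, |A ∩ B| = 4; needs |A ∩ B| / |A| > 2/5 — true.

4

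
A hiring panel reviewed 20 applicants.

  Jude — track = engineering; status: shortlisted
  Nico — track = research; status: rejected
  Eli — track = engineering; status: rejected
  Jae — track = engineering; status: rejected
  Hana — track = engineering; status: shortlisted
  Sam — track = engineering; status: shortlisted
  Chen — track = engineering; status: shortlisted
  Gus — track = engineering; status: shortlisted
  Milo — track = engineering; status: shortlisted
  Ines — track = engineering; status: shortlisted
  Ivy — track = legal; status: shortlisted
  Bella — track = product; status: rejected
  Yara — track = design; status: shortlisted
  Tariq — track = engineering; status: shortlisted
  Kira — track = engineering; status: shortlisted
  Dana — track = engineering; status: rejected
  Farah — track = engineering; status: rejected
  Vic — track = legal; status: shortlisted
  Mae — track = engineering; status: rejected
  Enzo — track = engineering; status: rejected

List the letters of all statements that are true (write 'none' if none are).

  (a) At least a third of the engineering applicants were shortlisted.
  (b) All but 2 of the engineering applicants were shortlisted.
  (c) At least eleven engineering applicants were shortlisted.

(a)

|A| = 15, |A ∩ B| = 9, |A ∖ B| = 6.
(a) |A ∩ B| / |A| ≥ 1/3: holds.
(b) |A ∖ B| = 2: fails.
(c) |A ∩ B| ≥ 11: fails.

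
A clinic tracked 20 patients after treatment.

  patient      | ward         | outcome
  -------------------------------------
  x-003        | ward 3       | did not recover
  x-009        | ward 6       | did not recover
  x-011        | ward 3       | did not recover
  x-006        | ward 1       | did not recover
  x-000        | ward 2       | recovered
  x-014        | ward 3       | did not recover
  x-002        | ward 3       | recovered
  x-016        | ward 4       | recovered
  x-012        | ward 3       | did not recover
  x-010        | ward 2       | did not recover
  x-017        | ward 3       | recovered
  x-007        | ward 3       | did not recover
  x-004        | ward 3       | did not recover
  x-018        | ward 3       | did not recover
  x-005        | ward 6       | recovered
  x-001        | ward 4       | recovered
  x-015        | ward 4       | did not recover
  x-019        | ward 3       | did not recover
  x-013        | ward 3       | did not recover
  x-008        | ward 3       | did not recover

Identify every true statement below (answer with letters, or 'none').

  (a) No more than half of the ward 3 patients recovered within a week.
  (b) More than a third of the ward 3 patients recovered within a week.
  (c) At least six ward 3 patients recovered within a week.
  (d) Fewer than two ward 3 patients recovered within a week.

|A| = 12, |A ∩ B| = 2, |A ∖ B| = 10.
(a) |A ∩ B| ≤ |A ∖ B|: holds.
(b) |A ∩ B| / |A| > 1/3: fails.
(c) |A ∩ B| ≥ 6: fails.
(d) |A ∩ B| < 2: fails.

(a)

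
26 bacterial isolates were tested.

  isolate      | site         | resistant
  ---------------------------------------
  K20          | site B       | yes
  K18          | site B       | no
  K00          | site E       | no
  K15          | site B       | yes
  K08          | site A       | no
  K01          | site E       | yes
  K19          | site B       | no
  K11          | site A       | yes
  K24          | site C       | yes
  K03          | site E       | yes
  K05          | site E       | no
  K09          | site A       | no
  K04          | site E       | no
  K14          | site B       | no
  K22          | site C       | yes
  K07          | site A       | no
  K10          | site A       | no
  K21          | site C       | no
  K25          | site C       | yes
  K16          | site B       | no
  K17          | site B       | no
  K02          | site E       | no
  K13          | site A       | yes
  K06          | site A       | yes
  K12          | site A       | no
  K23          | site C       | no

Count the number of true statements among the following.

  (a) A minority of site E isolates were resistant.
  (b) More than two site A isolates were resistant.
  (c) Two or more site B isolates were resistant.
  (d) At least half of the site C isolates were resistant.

4

(a) site E: |A| = 6, |A ∩ B| = 2; needs |A ∩ B| < |A ∖ B| — true.
(b) site A: |A| = 8, |A ∩ B| = 3; needs |A ∩ B| > 2 — true.
(c) site B: |A| = 7, |A ∩ B| = 2; needs |A ∩ B| ≥ 2 — true.
(d) site C: |A| = 5, |A ∩ B| = 3; needs |A ∩ B| ≥ |A ∖ B| — true.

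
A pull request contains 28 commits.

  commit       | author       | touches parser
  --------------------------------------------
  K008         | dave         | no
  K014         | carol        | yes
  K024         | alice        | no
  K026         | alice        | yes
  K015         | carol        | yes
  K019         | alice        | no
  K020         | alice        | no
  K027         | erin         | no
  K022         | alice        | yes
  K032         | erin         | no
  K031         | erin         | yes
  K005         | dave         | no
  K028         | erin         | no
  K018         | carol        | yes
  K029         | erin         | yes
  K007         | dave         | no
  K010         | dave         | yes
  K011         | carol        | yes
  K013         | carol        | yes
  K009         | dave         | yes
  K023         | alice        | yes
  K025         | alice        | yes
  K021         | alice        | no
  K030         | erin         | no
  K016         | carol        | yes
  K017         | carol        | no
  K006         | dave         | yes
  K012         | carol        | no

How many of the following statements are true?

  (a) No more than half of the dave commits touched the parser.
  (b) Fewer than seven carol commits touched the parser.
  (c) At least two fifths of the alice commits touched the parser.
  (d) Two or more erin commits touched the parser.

(a) dave: |A| = 6, |A ∩ B| = 3; needs |A ∩ B| ≤ |A ∖ B| — true.
(b) carol: |A| = 8, |A ∩ B| = 6; needs |A ∩ B| < 7 — true.
(c) alice: |A| = 8, |A ∩ B| = 4; needs |A ∩ B| / |A| ≥ 2/5 — true.
(d) erin: |A| = 6, |A ∩ B| = 2; needs |A ∩ B| ≥ 2 — true.

4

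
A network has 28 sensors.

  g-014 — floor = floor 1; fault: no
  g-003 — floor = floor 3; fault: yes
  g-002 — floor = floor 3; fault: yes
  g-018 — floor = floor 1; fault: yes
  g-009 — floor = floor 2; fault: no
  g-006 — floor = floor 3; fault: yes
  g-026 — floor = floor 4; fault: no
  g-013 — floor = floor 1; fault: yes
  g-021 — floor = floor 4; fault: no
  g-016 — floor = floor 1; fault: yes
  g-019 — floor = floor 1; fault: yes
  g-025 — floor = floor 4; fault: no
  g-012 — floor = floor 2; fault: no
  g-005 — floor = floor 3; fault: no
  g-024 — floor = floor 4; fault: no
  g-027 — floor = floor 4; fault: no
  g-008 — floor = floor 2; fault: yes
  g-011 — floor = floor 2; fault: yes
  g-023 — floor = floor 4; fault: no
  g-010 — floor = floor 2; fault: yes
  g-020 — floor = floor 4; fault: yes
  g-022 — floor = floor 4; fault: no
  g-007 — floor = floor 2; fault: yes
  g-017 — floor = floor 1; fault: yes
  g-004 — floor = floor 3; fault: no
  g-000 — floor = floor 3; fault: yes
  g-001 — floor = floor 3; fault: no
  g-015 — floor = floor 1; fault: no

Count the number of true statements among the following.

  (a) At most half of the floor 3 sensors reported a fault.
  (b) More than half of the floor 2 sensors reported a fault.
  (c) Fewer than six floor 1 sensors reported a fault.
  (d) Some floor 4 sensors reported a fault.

(a) floor 3: |A| = 7, |A ∩ B| = 4; needs |A ∩ B| ≤ |A ∖ B| — false.
(b) floor 2: |A| = 6, |A ∩ B| = 4; needs |A ∩ B| > |A ∖ B| — true.
(c) floor 1: |A| = 7, |A ∩ B| = 5; needs |A ∩ B| < 6 — true.
(d) floor 4: |A| = 8, |A ∩ B| = 1; needs A ∩ B ≠ ∅ (|A ∩ B| ≥ 1) — true.

3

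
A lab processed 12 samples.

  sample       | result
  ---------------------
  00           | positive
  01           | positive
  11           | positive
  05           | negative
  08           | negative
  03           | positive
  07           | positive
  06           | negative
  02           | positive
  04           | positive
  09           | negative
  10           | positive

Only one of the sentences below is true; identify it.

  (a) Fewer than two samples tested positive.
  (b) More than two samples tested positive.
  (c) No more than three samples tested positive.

(b)

|A| = 12, |A ∩ B| = 8, |A ∖ B| = 4.
(a) requires |A ∩ B| < 2: false.
(b) requires |A ∩ B| > 2: true.
(c) requires |A ∩ B| ≤ 3: false.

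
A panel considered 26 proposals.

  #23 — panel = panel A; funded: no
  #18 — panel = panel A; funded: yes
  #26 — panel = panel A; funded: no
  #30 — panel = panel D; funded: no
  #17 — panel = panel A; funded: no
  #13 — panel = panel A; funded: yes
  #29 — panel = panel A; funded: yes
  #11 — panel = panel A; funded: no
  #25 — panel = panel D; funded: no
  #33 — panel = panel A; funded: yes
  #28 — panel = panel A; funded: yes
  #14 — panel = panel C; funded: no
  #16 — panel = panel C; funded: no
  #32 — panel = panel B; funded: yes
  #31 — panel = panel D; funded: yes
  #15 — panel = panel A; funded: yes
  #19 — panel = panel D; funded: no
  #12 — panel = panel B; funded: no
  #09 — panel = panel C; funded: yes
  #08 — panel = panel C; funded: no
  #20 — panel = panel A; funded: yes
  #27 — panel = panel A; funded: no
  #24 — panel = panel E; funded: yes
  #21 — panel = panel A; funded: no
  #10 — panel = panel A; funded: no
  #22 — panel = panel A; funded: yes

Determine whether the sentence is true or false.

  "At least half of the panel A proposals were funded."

True

The determiner here denotes the relation: |A ∩ B| ≥ |A ∖ B|.
|A| = 15, |A ∩ B| = 8, |A ∖ B| = 7.
8 > 7, so the statement is true.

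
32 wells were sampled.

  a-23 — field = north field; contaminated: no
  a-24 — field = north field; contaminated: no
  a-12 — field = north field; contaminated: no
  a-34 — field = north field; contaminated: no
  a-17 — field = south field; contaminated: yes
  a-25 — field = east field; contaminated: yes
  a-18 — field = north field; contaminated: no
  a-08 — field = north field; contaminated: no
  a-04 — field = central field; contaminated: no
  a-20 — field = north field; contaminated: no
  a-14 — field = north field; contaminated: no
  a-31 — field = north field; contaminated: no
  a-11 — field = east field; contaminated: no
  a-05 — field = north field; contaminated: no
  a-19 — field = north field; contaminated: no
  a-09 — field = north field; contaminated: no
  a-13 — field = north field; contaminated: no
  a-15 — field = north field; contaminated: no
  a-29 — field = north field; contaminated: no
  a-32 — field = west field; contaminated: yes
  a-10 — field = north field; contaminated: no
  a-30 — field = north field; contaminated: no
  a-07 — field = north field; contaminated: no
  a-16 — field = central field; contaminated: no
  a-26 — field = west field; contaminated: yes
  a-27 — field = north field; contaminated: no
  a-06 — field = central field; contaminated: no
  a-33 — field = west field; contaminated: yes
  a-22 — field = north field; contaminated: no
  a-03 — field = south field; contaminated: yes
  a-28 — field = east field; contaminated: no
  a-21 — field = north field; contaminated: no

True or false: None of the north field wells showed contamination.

'None of the north field wells showed contamination' holds iff A ∩ B = ∅ (|A ∩ B| = 0).
|A| = 21, |A ∩ B| = 0, |A ∖ B| = 21.
So the statement is true.

True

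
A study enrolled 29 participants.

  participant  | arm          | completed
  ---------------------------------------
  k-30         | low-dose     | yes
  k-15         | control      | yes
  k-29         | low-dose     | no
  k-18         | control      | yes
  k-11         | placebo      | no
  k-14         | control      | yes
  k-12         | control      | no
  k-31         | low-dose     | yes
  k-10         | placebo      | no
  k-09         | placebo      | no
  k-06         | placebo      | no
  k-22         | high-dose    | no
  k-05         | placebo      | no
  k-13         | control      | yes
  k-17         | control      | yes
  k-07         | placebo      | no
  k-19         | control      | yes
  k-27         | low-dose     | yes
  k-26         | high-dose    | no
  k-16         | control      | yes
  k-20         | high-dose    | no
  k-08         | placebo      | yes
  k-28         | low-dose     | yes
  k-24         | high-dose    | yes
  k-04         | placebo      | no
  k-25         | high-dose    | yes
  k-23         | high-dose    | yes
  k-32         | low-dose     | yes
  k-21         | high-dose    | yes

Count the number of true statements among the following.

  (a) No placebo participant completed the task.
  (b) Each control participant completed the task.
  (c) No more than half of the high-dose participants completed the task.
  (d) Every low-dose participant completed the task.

0

(a) placebo: |A| = 8, |A ∩ B| = 1; needs A ∩ B = ∅ (|A ∩ B| = 0) — false.
(b) control: |A| = 8, |A ∩ B| = 7; needs A ⊆ B, i.e. every element of A is in B (|A ∖ B| = 0) — false.
(c) high-dose: |A| = 7, |A ∩ B| = 4; needs |A ∩ B| ≤ |A ∖ B| — false.
(d) low-dose: |A| = 6, |A ∩ B| = 5; needs A ⊆ B, i.e. every element of A is in B (|A ∖ B| = 0) — false.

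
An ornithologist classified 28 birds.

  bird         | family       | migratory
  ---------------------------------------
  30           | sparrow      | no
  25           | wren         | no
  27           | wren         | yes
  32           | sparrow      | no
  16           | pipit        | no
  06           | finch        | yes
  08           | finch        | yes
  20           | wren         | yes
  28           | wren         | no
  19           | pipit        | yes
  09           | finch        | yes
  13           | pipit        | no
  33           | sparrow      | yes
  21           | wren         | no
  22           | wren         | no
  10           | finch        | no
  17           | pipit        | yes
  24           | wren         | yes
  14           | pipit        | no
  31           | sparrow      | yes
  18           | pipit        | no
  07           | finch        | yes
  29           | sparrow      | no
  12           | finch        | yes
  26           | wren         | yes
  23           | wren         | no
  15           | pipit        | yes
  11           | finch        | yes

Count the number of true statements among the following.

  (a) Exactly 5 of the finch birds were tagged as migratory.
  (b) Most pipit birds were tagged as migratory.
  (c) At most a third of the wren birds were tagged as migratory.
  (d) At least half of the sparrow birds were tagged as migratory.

(a) finch: |A| = 7, |A ∩ B| = 6; needs |A ∩ B| = 5 — false.
(b) pipit: |A| = 7, |A ∩ B| = 3; needs |A ∩ B| > |A ∖ B| — false.
(c) wren: |A| = 9, |A ∩ B| = 4; needs |A ∩ B| / |A| ≤ 1/3 — false.
(d) sparrow: |A| = 5, |A ∩ B| = 2; needs |A ∩ B| ≥ |A ∖ B| — false.

0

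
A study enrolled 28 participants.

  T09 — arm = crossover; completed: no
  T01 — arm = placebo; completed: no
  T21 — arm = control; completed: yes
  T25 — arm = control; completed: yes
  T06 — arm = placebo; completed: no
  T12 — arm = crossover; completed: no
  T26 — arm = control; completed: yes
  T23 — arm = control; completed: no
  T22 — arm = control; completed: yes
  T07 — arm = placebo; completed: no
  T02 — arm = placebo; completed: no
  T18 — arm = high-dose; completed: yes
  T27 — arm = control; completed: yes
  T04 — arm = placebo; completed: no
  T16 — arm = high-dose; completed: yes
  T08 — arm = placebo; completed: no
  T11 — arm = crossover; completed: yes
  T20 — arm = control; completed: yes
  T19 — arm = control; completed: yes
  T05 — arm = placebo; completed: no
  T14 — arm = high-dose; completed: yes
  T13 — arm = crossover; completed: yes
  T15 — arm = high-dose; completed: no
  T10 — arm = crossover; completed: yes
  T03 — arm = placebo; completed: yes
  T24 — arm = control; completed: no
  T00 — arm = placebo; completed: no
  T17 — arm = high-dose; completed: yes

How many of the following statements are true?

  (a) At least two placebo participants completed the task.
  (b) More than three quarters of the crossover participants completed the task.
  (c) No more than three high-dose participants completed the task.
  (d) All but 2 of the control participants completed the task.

1

(a) placebo: |A| = 9, |A ∩ B| = 1; needs |A ∩ B| ≥ 2 — false.
(b) crossover: |A| = 5, |A ∩ B| = 3; needs |A ∩ B| / |A| > 3/4 — false.
(c) high-dose: |A| = 5, |A ∩ B| = 4; needs |A ∩ B| ≤ 3 — false.
(d) control: |A| = 9, |A ∩ B| = 7; needs |A ∖ B| = 2 — true.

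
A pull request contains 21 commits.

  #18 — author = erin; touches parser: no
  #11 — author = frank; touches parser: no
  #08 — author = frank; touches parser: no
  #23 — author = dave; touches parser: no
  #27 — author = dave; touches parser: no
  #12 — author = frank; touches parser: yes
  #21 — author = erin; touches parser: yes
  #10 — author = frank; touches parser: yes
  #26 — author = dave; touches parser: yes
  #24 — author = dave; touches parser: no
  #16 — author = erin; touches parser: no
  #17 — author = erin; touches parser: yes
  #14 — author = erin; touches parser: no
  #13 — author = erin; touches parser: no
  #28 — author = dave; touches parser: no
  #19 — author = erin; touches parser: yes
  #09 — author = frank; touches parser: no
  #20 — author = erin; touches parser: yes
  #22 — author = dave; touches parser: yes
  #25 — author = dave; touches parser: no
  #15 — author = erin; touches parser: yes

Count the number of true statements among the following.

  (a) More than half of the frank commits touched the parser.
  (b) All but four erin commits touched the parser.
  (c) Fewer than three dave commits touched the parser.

(a) frank: |A| = 5, |A ∩ B| = 2; needs |A ∩ B| > |A ∖ B| — false.
(b) erin: |A| = 9, |A ∩ B| = 5; needs |A ∖ B| = 4 — true.
(c) dave: |A| = 7, |A ∩ B| = 2; needs |A ∩ B| < 3 — true.

2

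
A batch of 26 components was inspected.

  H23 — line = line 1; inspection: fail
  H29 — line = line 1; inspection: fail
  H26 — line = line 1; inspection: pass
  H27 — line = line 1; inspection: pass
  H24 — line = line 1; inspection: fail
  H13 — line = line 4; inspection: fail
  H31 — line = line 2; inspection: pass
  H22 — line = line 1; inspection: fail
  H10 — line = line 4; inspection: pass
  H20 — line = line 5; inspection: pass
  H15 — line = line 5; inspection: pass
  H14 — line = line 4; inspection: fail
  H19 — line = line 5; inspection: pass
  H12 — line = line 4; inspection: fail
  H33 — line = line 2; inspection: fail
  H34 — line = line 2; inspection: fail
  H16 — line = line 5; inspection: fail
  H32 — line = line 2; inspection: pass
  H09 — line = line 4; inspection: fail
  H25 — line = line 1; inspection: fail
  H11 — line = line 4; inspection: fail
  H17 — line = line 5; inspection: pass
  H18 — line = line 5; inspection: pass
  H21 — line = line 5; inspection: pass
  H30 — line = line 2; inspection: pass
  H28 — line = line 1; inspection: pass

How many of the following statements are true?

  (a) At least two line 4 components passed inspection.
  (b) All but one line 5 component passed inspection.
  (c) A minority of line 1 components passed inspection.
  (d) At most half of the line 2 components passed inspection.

(a) line 4: |A| = 6, |A ∩ B| = 1; needs |A ∩ B| ≥ 2 — false.
(b) line 5: |A| = 7, |A ∩ B| = 6; needs |A ∖ B| = 1 — true.
(c) line 1: |A| = 8, |A ∩ B| = 3; needs |A ∩ B| < |A ∖ B| — true.
(d) line 2: |A| = 5, |A ∩ B| = 3; needs |A ∩ B| ≤ |A ∖ B| — false.

2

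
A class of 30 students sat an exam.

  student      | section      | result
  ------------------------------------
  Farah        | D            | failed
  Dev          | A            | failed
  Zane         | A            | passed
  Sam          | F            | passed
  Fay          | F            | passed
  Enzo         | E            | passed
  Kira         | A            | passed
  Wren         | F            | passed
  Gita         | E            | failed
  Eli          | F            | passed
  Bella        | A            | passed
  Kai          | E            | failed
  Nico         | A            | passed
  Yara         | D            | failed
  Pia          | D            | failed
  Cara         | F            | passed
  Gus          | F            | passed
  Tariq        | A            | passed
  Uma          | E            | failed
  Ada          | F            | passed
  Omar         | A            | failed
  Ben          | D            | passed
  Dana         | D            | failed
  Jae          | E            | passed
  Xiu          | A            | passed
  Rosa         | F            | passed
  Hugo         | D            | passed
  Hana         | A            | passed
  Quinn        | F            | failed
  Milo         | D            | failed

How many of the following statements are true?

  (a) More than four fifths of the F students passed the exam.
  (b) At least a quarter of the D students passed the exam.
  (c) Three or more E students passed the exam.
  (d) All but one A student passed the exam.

2

(a) F: |A| = 9, |A ∩ B| = 8; needs |A ∩ B| / |A| > 4/5 — true.
(b) D: |A| = 7, |A ∩ B| = 2; needs |A ∩ B| / |A| ≥ 1/4 — true.
(c) E: |A| = 5, |A ∩ B| = 2; needs |A ∩ B| ≥ 3 — false.
(d) A: |A| = 9, |A ∩ B| = 7; needs |A ∖ B| = 1 — false.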